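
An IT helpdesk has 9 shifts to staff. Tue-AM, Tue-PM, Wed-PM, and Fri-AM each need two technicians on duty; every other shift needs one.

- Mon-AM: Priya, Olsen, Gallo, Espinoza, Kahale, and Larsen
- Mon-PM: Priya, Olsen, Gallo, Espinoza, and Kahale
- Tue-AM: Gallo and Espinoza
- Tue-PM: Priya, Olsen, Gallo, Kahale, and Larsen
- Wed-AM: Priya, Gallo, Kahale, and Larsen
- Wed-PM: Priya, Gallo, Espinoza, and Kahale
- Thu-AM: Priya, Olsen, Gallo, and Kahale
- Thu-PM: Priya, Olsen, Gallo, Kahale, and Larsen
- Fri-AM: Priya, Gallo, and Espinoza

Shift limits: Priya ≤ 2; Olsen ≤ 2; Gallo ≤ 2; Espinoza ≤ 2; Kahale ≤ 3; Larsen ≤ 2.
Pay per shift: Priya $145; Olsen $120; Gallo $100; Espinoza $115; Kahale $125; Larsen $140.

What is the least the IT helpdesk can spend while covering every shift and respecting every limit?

Tue-AM can only be covered by Gallo and Espinoza, so that assignment is forced.
Picking the cheapest available technician for each shift independently would cost $1365, but that ignores the shift limits.
An optimal schedule: Mon-AM→Larsen, Mon-PM→Olsen, Tue-AM→Gallo+Espinoza, Tue-PM→Kahale+Larsen, Wed-AM→Priya, Wed-PM→Espinoza+Kahale, Thu-AM→Olsen, Thu-PM→Kahale, Fri-AM→Priya+Gallo.
Total: 140 + 120 + 100 + 115 + 125 + 140 + 145 + 115 + 125 + 120 + 125 + 145 + 100 = $1615.

$1615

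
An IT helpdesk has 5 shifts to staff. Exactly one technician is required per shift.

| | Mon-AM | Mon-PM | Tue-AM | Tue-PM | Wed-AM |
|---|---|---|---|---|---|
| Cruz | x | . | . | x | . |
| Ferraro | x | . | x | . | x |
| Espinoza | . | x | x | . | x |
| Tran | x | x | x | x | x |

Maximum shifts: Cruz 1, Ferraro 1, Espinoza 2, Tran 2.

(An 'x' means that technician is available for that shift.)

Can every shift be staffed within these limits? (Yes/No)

Yes

One valid schedule: Mon-AM→Ferraro, Mon-PM→Espinoza, Tue-AM→Espinoza, Tue-PM→Cruz, Wed-AM→Tran.
Loads: Cruz 1/1, Ferraro 1/1, Espinoza 2/2, Tran 1/2 — all within limits.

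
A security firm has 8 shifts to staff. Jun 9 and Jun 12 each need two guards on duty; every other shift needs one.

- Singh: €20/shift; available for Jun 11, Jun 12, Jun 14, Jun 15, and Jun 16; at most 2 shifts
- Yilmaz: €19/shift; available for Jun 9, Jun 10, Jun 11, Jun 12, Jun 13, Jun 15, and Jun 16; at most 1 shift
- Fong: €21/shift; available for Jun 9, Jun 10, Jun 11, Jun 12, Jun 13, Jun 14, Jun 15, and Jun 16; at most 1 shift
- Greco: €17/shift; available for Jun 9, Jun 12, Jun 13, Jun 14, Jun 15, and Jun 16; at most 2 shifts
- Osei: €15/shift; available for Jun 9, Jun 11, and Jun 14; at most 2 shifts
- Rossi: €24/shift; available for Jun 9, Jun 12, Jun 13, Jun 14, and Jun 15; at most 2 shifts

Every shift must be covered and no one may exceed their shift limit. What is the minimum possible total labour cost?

€192

Picking the cheapest available guard for each shift independently would cost €168, but that ignores the shift limits.
An optimal schedule: Jun 9→Osei+Rossi, Jun 10→Yilmaz, Jun 11→Singh, Jun 12→Greco+Rossi, Jun 13→Fong, Jun 14→Osei, Jun 15→Greco, Jun 16→Singh.
Total: 15 + 24 + 19 + 20 + 17 + 24 + 21 + 15 + 17 + 20 = €192.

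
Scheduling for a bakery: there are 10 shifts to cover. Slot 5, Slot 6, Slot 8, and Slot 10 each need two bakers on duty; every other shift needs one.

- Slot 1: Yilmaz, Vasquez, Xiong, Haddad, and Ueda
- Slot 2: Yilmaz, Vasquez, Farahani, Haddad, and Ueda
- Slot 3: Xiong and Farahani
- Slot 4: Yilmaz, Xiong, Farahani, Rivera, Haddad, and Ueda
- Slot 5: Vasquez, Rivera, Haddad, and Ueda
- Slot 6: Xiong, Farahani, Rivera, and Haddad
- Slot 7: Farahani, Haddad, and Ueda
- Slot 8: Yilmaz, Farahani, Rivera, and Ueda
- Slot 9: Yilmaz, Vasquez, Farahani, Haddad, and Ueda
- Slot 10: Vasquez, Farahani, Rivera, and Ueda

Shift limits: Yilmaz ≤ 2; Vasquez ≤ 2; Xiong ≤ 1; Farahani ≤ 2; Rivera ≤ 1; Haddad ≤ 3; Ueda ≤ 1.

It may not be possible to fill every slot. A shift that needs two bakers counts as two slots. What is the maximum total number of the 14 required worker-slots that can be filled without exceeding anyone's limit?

12

Total capacity across all bakers is 2+2+1+2+1+3+1 = 12, and 14 slots are needed, so at most 12 can be filled.
An assignment achieving 12: Slot 1→Yilmaz, Slot 2→Haddad, Slot 3→Xiong, Slot 5→Vasquez+Rivera, Slot 6→Farahani+Haddad, Slot 7→Farahani, Slot 8→Yilmaz+Ueda, Slot 9→Haddad, Slot 10→Vasquez.
Loads: Yilmaz 2/2, Vasquez 2/2, Xiong 1/1, Farahani 2/2, Rivera 1/1, Haddad 3/3, Ueda 1/1.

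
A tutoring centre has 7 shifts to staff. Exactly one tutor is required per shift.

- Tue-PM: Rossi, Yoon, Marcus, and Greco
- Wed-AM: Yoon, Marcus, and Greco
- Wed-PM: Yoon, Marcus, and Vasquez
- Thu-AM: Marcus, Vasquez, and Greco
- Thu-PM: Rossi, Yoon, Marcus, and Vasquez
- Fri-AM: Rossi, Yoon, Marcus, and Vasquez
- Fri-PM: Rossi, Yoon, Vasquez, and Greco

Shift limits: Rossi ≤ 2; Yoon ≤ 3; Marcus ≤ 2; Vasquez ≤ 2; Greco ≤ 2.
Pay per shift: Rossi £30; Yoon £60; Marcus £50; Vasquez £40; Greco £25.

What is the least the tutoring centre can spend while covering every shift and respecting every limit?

Picking the cheapest available tutor for each shift independently would cost £200, but that ignores the shift limits.
An optimal schedule: Tue-PM→Rossi, Wed-AM→Greco, Wed-PM→Vasquez, Thu-AM→Greco, Thu-PM→Rossi, Fri-AM→Marcus, Fri-PM→Vasquez.
Total: 30 + 25 + 40 + 25 + 30 + 50 + 40 = £240.

£240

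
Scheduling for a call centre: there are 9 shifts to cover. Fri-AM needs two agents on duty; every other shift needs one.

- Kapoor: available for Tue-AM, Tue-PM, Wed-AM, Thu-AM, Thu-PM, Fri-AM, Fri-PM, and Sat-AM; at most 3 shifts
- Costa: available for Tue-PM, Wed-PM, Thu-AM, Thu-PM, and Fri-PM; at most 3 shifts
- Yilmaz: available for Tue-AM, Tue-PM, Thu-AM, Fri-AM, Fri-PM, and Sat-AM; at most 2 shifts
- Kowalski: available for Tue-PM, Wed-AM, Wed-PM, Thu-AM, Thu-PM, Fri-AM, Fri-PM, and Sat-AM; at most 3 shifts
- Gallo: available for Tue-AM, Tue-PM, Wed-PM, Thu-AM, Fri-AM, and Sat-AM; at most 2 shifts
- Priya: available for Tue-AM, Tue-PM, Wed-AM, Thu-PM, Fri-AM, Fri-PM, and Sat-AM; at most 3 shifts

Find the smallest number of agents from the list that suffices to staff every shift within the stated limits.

4

10 slots to fill and no one can take more than 3, so at least ⌈10/3⌉ = 4 agents are needed.
Kapoor, Costa, Yilmaz, and Kowalski alone can cover everything: Tue-AM→Kapoor, Tue-PM→Costa, Wed-AM→Kapoor, Wed-PM→Costa, Thu-AM→Costa, Thu-PM→Kapoor, Fri-AM→Yilmaz+Kowalski, Fri-PM→Kowalski, Sat-AM→Yilmaz.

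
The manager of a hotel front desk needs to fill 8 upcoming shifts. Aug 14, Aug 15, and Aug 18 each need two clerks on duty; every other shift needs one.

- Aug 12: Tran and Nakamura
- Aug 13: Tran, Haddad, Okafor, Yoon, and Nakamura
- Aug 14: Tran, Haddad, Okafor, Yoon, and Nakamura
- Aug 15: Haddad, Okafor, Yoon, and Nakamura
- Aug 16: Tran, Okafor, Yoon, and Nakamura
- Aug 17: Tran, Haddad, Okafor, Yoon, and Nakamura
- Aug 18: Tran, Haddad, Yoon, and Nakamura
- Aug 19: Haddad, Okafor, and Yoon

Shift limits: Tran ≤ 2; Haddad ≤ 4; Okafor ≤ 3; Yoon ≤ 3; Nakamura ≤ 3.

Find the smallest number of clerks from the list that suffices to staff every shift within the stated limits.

11 slots to fill and no one can take more than 4, so at least ⌈11/4⌉ = 3 clerks are needed.
Any 3 clerks together have capacity at most 4+3+3 = 10 < 11 slots, so 3 can never suffice.
Tran, Haddad, Okafor, and Yoon alone can cover everything: Aug 12→Tran, Aug 13→Haddad, Aug 14→Okafor+Yoon, Aug 15→Haddad+Okafor, Aug 16→Tran, Aug 17→Okafor, Aug 18→Haddad+Yoon, Aug 19→Haddad.

4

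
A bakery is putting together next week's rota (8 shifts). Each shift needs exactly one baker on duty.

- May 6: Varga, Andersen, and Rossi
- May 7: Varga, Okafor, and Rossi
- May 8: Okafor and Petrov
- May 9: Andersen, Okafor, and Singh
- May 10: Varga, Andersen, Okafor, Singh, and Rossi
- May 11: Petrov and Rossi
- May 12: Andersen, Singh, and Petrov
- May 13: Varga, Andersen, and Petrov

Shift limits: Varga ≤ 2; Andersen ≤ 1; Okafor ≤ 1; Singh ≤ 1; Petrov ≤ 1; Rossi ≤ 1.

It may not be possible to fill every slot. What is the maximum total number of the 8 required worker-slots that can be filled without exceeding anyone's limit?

Total capacity across all bakers is 2+1+1+1+1+1 = 7, and 8 slots are needed, so at most 7 can be filled.
An assignment achieving 7: May 6→Varga, May 7→Varga, May 8→Okafor, May 9→Andersen, May 10→Rossi, May 11→Petrov, May 12→Singh.
Loads: Varga 2/2, Andersen 1/1, Okafor 1/1, Singh 1/1, Petrov 1/1, Rossi 1/1.

7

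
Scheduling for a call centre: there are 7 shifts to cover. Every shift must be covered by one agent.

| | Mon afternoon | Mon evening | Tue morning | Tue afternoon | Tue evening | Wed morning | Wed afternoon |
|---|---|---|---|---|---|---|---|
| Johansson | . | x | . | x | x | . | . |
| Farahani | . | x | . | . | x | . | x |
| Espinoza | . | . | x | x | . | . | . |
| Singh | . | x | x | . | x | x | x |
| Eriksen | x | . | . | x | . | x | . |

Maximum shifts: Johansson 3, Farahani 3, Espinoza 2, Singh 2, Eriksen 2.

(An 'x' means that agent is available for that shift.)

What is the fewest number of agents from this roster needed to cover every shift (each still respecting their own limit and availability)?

3

7 slots to fill and no one can take more than 3, so at least ⌈7/3⌉ = 3 agents are needed.
Johansson, Singh, and Eriksen alone can cover everything: Mon afternoon→Eriksen, Mon evening→Johansson, Tue morning→Singh, Tue afternoon→Johansson, Tue evening→Johansson, Wed morning→Eriksen, Wed afternoon→Singh.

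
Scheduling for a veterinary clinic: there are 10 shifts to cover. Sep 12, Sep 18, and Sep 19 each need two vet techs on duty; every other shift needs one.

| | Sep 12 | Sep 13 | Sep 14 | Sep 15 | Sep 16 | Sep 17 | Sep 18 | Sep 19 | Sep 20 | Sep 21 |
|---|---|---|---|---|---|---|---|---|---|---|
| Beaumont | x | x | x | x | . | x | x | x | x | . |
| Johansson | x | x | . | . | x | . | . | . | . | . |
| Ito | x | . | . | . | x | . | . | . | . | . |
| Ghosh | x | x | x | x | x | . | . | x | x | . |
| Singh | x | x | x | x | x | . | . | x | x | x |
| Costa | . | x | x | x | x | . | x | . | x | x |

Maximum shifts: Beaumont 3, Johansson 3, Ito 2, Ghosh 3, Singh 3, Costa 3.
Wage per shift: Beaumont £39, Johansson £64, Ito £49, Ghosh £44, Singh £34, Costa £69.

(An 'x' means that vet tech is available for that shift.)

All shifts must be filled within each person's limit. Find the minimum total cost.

Sep 17 can only be covered by Beaumont, so that assignment is forced.
Sep 18 can only be covered by Beaumont and Costa, so that assignment is forced.
Picking the cheapest available vet tech for each shift independently would cost £497, but that ignores the shift limits.
An optimal schedule: Sep 12→Ito+Johansson, Sep 13→Ghosh, Sep 14→Singh, Sep 15→Ghosh, Sep 16→Ito, Sep 17→Beaumont, Sep 18→Beaumont+Costa, Sep 19→Singh+Beaumont, Sep 20→Ghosh, Sep 21→Singh.
Total: 49 + 64 + 44 + 34 + 44 + 49 + 39 + 39 + 69 + 34 + 39 + 44 + 34 = £582.

£582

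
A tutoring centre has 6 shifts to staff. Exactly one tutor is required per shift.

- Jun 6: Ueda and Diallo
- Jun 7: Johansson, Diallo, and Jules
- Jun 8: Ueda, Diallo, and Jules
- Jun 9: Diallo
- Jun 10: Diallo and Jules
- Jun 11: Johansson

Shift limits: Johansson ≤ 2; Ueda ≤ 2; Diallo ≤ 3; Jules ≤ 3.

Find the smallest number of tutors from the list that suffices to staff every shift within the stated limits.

3

6 slots to fill and no one can take more than 3, so at least ⌈6/3⌉ = 2 tutors are needed.
No set of 2 tutors can cover every shift (each such set leaves at least one shift with no one available or exceeds a cap).
Johansson, Ueda, and Diallo alone can cover everything: Jun 6→Ueda, Jun 7→Johansson, Jun 8→Ueda, Jun 9→Diallo, Jun 10→Diallo, Jun 11→Johansson.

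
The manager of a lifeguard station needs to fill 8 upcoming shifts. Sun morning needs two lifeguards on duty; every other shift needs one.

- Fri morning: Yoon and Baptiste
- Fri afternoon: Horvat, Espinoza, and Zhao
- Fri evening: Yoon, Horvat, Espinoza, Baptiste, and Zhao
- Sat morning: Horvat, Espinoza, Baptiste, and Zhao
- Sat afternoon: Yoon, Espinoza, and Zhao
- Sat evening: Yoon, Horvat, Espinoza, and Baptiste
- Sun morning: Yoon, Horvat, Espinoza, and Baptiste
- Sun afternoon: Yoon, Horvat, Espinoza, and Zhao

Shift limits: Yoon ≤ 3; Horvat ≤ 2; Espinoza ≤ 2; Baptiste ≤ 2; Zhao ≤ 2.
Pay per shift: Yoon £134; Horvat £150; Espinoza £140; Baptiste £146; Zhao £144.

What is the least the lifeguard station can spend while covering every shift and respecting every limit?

£1262

Picking the cheapest available lifeguard for each shift independently would cost £1224, but that ignores the shift limits.
An optimal schedule: Fri morning→Yoon, Fri afternoon→Espinoza, Fri evening→Zhao, Sat morning→Espinoza, Sat afternoon→Yoon, Sat evening→Baptiste, Sun morning→Yoon+Baptiste, Sun afternoon→Zhao.
Total: 134 + 140 + 144 + 140 + 134 + 146 + 134 + 146 + 144 = £1262.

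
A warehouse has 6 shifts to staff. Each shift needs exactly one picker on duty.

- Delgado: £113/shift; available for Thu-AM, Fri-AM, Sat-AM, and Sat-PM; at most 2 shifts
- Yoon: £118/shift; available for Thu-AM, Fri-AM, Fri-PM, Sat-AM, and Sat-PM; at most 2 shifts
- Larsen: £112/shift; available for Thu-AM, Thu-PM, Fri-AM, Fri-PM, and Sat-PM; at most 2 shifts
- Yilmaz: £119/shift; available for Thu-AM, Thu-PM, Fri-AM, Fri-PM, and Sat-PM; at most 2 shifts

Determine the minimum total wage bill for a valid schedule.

Picking the cheapest available picker for each shift independently would cost £673, but that ignores the shift limits.
An optimal schedule: Thu-AM→Delgado, Thu-PM→Larsen, Fri-AM→Yoon, Fri-PM→Yoon, Sat-AM→Delgado, Sat-PM→Larsen.
Total: 113 + 112 + 118 + 118 + 113 + 112 = £686.

£686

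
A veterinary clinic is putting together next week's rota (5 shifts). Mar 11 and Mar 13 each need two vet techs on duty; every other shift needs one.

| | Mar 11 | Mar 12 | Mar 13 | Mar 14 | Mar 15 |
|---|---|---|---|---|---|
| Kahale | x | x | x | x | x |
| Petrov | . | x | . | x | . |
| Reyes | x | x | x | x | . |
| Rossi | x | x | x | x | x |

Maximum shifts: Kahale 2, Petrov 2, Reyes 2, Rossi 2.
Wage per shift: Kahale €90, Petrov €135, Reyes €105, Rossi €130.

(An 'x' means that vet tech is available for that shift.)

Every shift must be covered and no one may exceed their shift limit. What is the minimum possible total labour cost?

Picking the cheapest available vet tech for each shift independently would cost €660, but that ignores the shift limits.
An optimal schedule: Mar 11→Kahale+Reyes, Mar 12→Rossi, Mar 13→Reyes+Rossi, Mar 14→Petrov, Mar 15→Kahale.
Total: 90 + 105 + 130 + 105 + 130 + 135 + 90 = €785.

€785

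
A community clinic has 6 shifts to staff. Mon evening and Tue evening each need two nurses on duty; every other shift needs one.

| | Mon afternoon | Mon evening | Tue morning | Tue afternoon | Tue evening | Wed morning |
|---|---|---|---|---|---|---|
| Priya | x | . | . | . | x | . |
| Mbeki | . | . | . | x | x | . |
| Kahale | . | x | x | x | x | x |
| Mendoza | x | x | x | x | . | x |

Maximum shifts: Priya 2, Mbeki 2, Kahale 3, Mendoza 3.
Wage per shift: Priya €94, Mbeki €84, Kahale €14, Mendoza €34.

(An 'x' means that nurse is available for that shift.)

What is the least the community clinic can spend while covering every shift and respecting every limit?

€312

Mon evening can only be covered by Kahale and Mendoza, so that assignment is forced.
Picking the cheapest available nurse for each shift independently would cost €222, but that ignores the shift limits.
An optimal schedule: Mon afternoon→Mendoza, Mon evening→Kahale+Mendoza, Tue morning→Kahale, Tue afternoon→Mbeki, Tue evening→Kahale+Mbeki, Wed morning→Mendoza.
Total: 34 + 14 + 34 + 14 + 84 + 14 + 84 + 34 = €312.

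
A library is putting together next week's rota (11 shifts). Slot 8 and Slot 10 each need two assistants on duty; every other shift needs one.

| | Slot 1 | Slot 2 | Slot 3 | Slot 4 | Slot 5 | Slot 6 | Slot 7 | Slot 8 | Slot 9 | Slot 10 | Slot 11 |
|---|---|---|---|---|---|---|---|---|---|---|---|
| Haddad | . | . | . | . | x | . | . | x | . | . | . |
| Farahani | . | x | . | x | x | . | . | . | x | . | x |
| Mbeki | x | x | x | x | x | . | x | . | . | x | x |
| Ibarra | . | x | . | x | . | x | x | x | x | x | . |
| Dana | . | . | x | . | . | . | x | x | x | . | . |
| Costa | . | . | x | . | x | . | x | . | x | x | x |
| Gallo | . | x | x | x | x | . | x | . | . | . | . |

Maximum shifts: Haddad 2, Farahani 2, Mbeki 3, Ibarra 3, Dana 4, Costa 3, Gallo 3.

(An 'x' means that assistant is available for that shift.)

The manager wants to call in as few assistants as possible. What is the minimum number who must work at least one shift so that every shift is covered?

13 slots to fill and no one can take more than 4, so at least ⌈13/4⌉ = 4 assistants are needed.
Mbeki, Ibarra, Dana, and Costa alone can cover everything: Slot 1→Mbeki, Slot 2→Mbeki, Slot 3→Dana, Slot 4→Mbeki, Slot 5→Costa, Slot 6→Ibarra, Slot 7→Dana, Slot 8→Ibarra+Dana, Slot 9→Dana, Slot 10→Ibarra+Costa, Slot 11→Costa.

4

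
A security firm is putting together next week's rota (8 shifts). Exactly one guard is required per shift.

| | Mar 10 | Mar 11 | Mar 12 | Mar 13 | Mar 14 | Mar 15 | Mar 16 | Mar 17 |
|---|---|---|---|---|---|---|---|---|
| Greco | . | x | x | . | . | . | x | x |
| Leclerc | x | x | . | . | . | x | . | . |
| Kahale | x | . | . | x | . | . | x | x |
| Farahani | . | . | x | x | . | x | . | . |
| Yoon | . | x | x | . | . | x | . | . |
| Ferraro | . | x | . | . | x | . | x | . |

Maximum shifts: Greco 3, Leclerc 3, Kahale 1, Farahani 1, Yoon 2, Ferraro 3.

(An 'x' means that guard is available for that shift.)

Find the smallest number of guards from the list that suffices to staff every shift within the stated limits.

4

8 slots to fill and no one can take more than 3, so at least ⌈8/3⌉ = 3 guards are needed.
Shifts {Mar 10, Mar 12, Mar 13, Mar 14} need 4 slots, but among the guards available for them (Greco, Leclerc, Kahale, Farahani, Yoon, and Ferraro) any 3 together supply at most 3. So 3 guards are not enough.
Greco, Leclerc, Kahale, and Ferraro alone can cover everything: Mar 10→Leclerc, Mar 11→Greco, Mar 12→Greco, Mar 13→Kahale, Mar 14→Ferraro, Mar 15→Leclerc, Mar 16→Ferraro, Mar 17→Greco.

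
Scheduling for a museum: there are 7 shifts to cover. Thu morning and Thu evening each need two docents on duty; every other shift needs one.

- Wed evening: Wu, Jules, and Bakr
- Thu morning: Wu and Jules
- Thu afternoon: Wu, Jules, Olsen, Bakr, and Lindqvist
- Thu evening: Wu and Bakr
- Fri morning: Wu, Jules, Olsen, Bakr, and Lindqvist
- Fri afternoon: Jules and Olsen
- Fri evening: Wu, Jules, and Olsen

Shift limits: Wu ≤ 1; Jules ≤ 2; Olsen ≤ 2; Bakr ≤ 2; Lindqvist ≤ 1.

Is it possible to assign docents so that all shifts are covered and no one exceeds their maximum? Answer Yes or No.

No

Shifts {Thu morning, Thu evening} need 4 worker-slots in total, but the docents available for any of those shifts (Wu, Jules, and Bakr) can supply at most 3 among them. So no valid schedule exists.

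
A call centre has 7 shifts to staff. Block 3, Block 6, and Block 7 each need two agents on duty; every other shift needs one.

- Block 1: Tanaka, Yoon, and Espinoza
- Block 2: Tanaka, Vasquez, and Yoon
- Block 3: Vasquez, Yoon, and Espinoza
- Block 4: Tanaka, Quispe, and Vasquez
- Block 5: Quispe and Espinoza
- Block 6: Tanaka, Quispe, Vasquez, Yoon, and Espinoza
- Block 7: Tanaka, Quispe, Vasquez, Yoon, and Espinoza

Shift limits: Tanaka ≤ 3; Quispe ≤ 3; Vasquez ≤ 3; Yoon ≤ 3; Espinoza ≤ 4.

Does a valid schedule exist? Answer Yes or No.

One valid schedule: Block 1→Tanaka, Block 2→Tanaka, Block 3→Vasquez+Yoon, Block 4→Tanaka, Block 5→Quispe, Block 6→Quispe+Vasquez, Block 7→Quispe+Vasquez.
Loads: Tanaka 3/3, Quispe 3/3, Vasquez 3/3, Yoon 1/3, Espinoza 0/4 — all within limits.

Yes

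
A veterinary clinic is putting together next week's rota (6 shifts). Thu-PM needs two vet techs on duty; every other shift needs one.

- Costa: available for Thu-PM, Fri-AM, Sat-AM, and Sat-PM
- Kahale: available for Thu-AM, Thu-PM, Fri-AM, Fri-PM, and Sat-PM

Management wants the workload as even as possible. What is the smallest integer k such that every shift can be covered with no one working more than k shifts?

4

With 2 vet techs and 7 worker-slots to fill, someone must work at least ⌈7/2⌉ = 4 shifts, so k ≥ 4.
k = 4 works: Thu-AM→Kahale, Thu-PM→Costa+Kahale, Fri-AM→Costa, Fri-PM→Kahale, Sat-AM→Costa, Sat-PM→Costa.
Loads: Costa 4, Kahale 3 — all ≤ 4.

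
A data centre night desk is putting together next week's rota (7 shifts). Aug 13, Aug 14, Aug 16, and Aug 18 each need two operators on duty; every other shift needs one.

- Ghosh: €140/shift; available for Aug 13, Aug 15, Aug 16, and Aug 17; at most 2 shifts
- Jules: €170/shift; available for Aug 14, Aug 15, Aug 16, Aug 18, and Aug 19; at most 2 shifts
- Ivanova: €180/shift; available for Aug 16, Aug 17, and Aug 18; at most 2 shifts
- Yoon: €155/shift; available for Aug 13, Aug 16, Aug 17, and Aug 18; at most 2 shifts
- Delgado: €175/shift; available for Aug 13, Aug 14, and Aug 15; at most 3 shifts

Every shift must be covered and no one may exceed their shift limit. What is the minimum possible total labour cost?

Aug 14 can only be covered by Jules and Delgado, so that assignment is forced.
Aug 19 can only be covered by Jules, so that assignment is forced.
Picking the cheapest available operator for each shift independently would cost €1710, but that ignores the shift limits.
An optimal schedule: Aug 13→Ghosh+Delgado, Aug 14→Jules+Delgado, Aug 15→Delgado, Aug 16→Ivanova+Yoon, Aug 17→Ghosh, Aug 18→Ivanova+Yoon, Aug 19→Jules.
Total: 140 + 175 + 170 + 175 + 175 + 180 + 155 + 140 + 180 + 155 + 170 = €1815.

€1815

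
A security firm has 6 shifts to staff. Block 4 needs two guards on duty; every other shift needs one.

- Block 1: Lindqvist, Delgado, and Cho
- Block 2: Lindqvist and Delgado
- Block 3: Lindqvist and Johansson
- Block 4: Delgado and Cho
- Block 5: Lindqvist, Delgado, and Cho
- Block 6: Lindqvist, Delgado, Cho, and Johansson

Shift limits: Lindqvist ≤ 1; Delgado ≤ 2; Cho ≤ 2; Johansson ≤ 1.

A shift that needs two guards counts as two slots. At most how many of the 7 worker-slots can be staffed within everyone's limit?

6

Total capacity across all guards is 1+2+2+1 = 6, and 7 slots are needed, so at most 6 can be filled.
An assignment achieving 6: Block 1→Delgado, Block 2→Lindqvist, Block 3→Johansson, Block 4→Delgado+Cho, Block 5→Cho.
Loads: Lindqvist 1/1, Delgado 2/2, Cho 2/2, Johansson 1/1.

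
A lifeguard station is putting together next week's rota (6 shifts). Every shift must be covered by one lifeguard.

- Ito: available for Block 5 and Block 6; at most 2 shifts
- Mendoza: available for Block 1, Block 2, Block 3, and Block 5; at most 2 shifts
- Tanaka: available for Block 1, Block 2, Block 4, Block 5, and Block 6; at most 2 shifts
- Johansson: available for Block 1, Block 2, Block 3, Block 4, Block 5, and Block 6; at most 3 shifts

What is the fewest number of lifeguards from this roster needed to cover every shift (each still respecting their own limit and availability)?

6 slots to fill and no one can take more than 3, so at least ⌈6/3⌉ = 2 lifeguards are needed.
Any 2 lifeguards together have capacity at most 3+2 = 5 < 6 slots, so 2 can never suffice.
Ito, Mendoza, and Tanaka alone can cover everything: Block 1→Mendoza, Block 2→Tanaka, Block 3→Mendoza, Block 4→Tanaka, Block 5→Ito, Block 6→Ito.

3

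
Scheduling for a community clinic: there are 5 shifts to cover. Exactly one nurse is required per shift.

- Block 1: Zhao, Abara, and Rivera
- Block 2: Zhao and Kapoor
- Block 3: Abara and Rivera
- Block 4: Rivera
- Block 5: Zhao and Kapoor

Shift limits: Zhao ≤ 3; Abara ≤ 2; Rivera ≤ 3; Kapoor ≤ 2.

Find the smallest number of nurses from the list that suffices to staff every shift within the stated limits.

5 slots to fill and no one can take more than 3, so at least ⌈5/3⌉ = 2 nurses are needed.
Zhao and Rivera alone can cover everything: Block 1→Zhao, Block 2→Zhao, Block 3→Rivera, Block 4→Rivera, Block 5→Zhao.

2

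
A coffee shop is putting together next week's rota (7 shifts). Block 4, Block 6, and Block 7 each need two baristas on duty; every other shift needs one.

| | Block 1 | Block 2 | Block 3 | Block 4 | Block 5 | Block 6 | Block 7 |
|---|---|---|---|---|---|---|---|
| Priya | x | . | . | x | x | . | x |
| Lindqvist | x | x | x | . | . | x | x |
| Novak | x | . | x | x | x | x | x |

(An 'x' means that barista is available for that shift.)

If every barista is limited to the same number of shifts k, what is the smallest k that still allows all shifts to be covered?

With 3 baristas and 10 worker-slots to fill, someone must work at least ⌈10/3⌉ = 4 shifts, so k ≥ 4.
k = 4 works: Block 1→Priya, Block 2→Lindqvist, Block 3→Lindqvist, Block 4→Priya+Novak, Block 5→Priya, Block 6→Lindqvist+Novak, Block 7→Priya+Lindqvist.
Loads: Priya 4, Lindqvist 4, Novak 2 — all ≤ 4.

4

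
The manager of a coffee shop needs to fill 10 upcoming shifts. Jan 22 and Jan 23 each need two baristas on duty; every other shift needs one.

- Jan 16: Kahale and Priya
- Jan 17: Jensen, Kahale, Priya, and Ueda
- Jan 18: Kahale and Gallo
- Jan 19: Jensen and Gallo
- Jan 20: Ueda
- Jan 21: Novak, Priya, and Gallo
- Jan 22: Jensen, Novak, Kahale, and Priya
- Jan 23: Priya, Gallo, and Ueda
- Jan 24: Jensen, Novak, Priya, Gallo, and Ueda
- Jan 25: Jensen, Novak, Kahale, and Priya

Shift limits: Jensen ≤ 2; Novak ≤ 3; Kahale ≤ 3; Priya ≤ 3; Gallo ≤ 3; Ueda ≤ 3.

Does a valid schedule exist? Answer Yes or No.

Yes

Jan 20 can only be covered by Ueda, so that assignment is forced.
One valid schedule: Jan 16→Kahale, Jan 17→Jensen, Jan 18→Kahale, Jan 19→Jensen, Jan 20→Ueda, Jan 21→Novak, Jan 22→Kahale+Priya, Jan 23→Priya+Gallo, Jan 24→Novak, Jan 25→Novak.
Loads: Jensen 2/2, Novak 3/3, Kahale 3/3, Priya 2/3, Gallo 1/3, Ueda 1/3 — all within limits.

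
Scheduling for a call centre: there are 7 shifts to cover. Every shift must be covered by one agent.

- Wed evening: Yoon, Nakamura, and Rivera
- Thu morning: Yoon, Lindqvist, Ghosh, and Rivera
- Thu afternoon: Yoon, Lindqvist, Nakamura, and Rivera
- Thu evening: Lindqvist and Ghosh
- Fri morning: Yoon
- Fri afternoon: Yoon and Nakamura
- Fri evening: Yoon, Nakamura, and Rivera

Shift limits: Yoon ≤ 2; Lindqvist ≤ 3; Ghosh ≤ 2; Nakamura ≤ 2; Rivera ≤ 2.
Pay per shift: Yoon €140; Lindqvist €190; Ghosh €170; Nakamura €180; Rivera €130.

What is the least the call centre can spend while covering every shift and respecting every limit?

€1060

Fri morning can only be covered by Yoon, so that assignment is forced.
Picking the cheapest available agent for each shift independently would cost €970, but that ignores the shift limits.
An optimal schedule: Wed evening→Rivera, Thu morning→Ghosh, Thu afternoon→Nakamura, Thu evening→Ghosh, Fri morning→Yoon, Fri afternoon→Yoon, Fri evening→Rivera.
Total: 130 + 170 + 180 + 170 + 140 + 140 + 130 = €1060.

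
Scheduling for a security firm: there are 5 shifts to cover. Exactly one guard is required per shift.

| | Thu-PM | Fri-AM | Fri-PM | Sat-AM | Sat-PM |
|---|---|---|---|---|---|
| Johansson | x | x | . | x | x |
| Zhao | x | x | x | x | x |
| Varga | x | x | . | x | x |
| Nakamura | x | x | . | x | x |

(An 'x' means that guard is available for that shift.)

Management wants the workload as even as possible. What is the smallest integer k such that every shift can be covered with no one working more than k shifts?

With 4 guards and 5 worker-slots to fill, someone must work at least ⌈5/4⌉ = 2 shifts, so k ≥ 2.
k = 2 works: Thu-PM→Johansson, Fri-AM→Johansson, Fri-PM→Zhao, Sat-AM→Zhao, Sat-PM→Varga.
Loads: Johansson 2, Zhao 2, Varga 1, Nakamura 0 — all ≤ 2.

2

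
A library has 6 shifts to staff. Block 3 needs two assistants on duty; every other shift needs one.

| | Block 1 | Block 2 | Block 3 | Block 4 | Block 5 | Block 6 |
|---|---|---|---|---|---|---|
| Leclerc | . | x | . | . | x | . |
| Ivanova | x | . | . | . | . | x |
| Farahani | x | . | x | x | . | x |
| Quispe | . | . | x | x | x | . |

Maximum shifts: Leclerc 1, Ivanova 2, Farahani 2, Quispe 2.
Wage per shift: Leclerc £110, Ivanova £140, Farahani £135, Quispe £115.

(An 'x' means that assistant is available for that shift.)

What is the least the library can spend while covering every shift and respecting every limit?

£890

Block 2 can only be covered by Leclerc, so that assignment is forced.
Block 3 can only be covered by Farahani and Quispe, so that assignment is forced.
Picking the cheapest available assistant for each shift independently would cost £855, but that ignores the shift limits.
An optimal schedule: Block 1→Ivanova, Block 2→Leclerc, Block 3→Farahani+Quispe, Block 4→Farahani, Block 5→Quispe, Block 6→Ivanova.
Total: 140 + 110 + 135 + 115 + 135 + 115 + 140 = £890.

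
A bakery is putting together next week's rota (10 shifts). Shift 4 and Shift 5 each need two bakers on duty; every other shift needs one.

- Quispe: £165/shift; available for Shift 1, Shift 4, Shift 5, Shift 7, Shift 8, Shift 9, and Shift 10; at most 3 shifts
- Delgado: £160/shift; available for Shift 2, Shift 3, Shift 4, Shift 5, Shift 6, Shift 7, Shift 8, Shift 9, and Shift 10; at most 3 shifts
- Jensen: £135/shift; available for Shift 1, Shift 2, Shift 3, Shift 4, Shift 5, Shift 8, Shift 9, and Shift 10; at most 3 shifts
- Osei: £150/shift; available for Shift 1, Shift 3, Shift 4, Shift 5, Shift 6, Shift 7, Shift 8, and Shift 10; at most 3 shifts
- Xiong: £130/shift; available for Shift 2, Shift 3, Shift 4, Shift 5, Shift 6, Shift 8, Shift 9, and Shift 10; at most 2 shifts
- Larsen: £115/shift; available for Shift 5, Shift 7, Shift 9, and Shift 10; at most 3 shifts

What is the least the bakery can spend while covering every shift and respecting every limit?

Picking the cheapest available baker for each shift independently would cost £1510, but that ignores the shift limits.
An optimal schedule: Shift 1→Jensen, Shift 2→Xiong, Shift 3→Jensen, Shift 4→Osei+Delgado, Shift 5→Larsen+Osei, Shift 6→Xiong, Shift 7→Larsen, Shift 8→Jensen, Shift 9→Larsen, Shift 10→Osei.
Total: 135 + 130 + 135 + 150 + 160 + 115 + 150 + 130 + 115 + 135 + 115 + 150 = £1620.

£1620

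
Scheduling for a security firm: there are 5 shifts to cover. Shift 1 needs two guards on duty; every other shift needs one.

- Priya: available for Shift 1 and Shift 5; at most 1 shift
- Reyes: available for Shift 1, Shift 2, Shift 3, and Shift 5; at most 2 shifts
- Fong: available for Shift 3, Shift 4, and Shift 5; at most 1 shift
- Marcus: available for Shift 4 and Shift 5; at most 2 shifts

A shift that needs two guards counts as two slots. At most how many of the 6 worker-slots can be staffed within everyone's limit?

6

Total capacity across all guards is 1+2+1+2 = 6, and 6 slots are needed, so at most 6 can be filled.
An assignment achieving 6: Shift 1→Priya+Reyes, Shift 2→Reyes, Shift 3→Fong, Shift 4→Marcus, Shift 5→Marcus.
Loads: Priya 1/1, Reyes 2/2, Fong 1/1, Marcus 2/2.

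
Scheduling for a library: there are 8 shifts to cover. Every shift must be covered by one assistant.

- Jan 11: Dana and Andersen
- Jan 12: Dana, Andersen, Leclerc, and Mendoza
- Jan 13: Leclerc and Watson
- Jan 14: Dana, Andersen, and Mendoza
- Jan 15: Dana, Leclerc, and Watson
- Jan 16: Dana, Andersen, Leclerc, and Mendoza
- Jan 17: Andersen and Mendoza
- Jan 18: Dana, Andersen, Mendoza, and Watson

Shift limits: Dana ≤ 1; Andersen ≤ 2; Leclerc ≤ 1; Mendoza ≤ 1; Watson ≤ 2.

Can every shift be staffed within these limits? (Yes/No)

Total capacity is 1+2+1+1+2 = 7 but 8 worker-slots are needed — infeasible.

No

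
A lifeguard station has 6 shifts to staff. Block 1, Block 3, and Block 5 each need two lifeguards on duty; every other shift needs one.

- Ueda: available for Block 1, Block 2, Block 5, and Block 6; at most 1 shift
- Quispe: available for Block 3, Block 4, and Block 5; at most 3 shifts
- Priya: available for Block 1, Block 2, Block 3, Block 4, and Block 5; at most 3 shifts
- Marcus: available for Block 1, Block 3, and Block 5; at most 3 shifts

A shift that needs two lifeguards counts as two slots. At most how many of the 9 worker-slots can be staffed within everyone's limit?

Total capacity across all lifeguards is 1+3+3+3 = 10, and 9 slots are needed, so at most 9 can be filled.
An assignment achieving 9: Block 1→Priya+Marcus, Block 2→Priya, Block 3→Quispe+Priya, Block 4→Quispe, Block 5→Quispe+Marcus, Block 6→Ueda.
Loads: Ueda 1/1, Quispe 3/3, Priya 3/3, Marcus 2/3.

9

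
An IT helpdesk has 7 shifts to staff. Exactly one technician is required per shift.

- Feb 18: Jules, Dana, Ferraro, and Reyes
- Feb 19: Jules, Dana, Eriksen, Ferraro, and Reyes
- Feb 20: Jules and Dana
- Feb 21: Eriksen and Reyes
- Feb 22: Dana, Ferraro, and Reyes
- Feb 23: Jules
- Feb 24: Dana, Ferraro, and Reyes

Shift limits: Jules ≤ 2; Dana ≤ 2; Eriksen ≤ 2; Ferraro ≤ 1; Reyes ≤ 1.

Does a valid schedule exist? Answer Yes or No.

Yes

Feb 23 can only be covered by Jules, so that assignment is forced.
One valid schedule: Feb 18→Ferraro, Feb 19→Eriksen, Feb 20→Jules, Feb 21→Eriksen, Feb 22→Dana, Feb 23→Jules, Feb 24→Dana.
Loads: Jules 2/2, Dana 2/2, Eriksen 2/2, Ferraro 1/1, Reyes 0/1 — all within limits.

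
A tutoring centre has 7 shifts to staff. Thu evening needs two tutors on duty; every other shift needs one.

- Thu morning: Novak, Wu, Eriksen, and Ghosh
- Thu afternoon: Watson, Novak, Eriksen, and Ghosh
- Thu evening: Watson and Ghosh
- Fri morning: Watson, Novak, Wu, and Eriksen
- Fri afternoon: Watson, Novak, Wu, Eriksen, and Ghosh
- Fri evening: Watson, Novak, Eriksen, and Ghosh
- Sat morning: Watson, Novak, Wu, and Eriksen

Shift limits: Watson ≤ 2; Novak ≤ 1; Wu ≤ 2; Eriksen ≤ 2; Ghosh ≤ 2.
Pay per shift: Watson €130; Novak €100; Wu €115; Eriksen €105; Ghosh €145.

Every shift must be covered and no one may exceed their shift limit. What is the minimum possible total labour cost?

€945

Thu evening can only be covered by Watson and Ghosh, so that assignment is forced.
Picking the cheapest available tutor for each shift independently would cost €875, but that ignores the shift limits.
An optimal schedule: Thu morning→Novak, Thu afternoon→Watson, Thu evening→Watson+Ghosh, Fri morning→Wu, Fri afternoon→Eriksen, Fri evening→Eriksen, Sat morning→Wu.
Total: 100 + 130 + 130 + 145 + 115 + 105 + 105 + 115 = €945.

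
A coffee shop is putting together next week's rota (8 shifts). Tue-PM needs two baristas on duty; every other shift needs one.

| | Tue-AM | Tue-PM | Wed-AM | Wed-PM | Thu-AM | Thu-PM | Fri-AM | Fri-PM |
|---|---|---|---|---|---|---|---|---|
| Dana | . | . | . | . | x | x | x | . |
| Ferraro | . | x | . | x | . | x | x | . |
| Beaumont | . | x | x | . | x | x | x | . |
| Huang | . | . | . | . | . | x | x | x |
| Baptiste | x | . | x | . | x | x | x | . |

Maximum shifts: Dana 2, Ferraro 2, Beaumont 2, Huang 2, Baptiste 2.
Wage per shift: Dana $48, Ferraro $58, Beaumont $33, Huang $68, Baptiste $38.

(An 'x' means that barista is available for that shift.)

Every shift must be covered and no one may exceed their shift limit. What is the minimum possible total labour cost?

Tue-AM can only be covered by Baptiste, so that assignment is forced.
Tue-PM can only be covered by Ferraro and Beaumont, so that assignment is forced.
Wed-PM can only be covered by Ferraro, so that assignment is forced.
Picking the cheapest available barista for each shift independently would cost $387, but that ignores the shift limits.
An optimal schedule: Tue-AM→Baptiste, Tue-PM→Beaumont+Ferraro, Wed-AM→Beaumont, Wed-PM→Ferraro, Thu-AM→Baptiste, Thu-PM→Dana, Fri-AM→Dana, Fri-PM→Huang.
Total: 38 + 33 + 58 + 33 + 58 + 38 + 48 + 48 + 68 = $422.

$422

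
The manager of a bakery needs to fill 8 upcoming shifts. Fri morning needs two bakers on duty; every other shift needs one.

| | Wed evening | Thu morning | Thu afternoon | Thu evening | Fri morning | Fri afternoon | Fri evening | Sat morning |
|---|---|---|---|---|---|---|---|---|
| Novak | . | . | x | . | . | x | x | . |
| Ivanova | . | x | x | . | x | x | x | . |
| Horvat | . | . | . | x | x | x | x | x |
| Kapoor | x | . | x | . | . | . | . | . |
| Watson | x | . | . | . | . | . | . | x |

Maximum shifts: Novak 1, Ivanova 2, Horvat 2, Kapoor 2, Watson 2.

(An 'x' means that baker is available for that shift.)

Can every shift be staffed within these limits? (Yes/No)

Total capacity is 9 and 9 slots are needed, so capacity alone doesn't rule it out.
Shifts {Thu morning, Thu evening, Fri morning, Fri afternoon, Fri evening} need 6 worker-slots in total, but the bakers available for any of those shifts (Novak, Ivanova, and Horvat) can supply at most 5 among them. So no valid schedule exists.

No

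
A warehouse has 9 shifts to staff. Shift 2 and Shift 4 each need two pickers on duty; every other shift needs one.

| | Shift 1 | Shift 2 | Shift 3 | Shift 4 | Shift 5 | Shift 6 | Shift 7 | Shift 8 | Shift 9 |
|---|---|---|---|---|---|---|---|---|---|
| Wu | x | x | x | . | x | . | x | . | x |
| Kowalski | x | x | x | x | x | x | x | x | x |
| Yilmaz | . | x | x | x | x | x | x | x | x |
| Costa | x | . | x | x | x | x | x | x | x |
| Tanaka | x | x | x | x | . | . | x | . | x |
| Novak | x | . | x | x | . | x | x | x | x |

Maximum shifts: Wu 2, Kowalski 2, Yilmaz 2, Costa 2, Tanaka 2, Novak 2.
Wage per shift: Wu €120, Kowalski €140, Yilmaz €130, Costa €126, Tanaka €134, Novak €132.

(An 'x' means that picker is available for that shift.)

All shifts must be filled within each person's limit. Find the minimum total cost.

Picking the cheapest available picker for each shift independently would cost €1358, but that ignores the shift limits.
An optimal schedule: Shift 1→Wu, Shift 2→Yilmaz+Tanaka, Shift 3→Yilmaz, Shift 4→Tanaka+Kowalski, Shift 5→Wu, Shift 6→Costa, Shift 7→Novak, Shift 8→Costa, Shift 9→Novak.
Total: 120 + 130 + 134 + 130 + 134 + 140 + 120 + 126 + 132 + 126 + 132 = €1424.

€1424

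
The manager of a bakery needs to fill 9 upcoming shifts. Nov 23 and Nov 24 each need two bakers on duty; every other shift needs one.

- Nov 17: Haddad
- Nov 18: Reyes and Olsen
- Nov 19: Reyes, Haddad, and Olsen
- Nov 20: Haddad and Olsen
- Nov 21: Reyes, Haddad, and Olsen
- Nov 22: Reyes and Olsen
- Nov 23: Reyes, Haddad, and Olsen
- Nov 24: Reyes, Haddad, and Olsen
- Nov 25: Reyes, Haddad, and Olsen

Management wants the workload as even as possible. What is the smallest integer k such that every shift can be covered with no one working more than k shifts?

With 3 bakers and 11 worker-slots to fill, someone must work at least ⌈11/3⌉ = 4 shifts, so k ≥ 4.
k = 4 works: Nov 17→Haddad, Nov 18→Reyes, Nov 19→Reyes, Nov 20→Haddad, Nov 21→Reyes, Nov 22→Reyes, Nov 23→Haddad+Olsen, Nov 24→Haddad+Olsen, Nov 25→Olsen.
Loads: Reyes 4, Haddad 4, Olsen 3 — all ≤ 4.

4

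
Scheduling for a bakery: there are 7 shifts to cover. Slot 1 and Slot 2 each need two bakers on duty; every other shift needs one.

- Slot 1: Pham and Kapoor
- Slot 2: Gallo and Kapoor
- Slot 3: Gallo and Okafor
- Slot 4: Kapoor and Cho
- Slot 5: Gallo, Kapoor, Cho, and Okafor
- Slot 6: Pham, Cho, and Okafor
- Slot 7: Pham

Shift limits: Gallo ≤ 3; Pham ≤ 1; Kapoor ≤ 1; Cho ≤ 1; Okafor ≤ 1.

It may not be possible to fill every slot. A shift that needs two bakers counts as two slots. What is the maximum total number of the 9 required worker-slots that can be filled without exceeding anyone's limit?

Total capacity across all bakers is 3+1+1+1+1 = 7, and 9 slots are needed, so at most 7 can be filled.
An assignment achieving 7: Slot 1→Kapoor, Slot 2→Gallo, Slot 3→Gallo, Slot 4→Cho, Slot 5→Gallo, Slot 6→Okafor, Slot 7→Pham.
Loads: Gallo 3/3, Pham 1/1, Kapoor 1/1, Cho 1/1, Okafor 1/1.

7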